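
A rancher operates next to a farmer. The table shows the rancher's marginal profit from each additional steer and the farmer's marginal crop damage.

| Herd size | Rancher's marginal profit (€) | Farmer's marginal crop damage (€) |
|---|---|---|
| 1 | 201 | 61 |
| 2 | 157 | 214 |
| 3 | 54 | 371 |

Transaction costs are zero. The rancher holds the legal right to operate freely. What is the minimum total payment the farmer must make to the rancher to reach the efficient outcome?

Left alone the rancher would choose level 3 (marginal profit stays positive).
Efficient level: k* = 1 (marginal profit ≥ marginal crop damage through 1).
The farmer must at least cover the rancher's forgone profit from cutting 3→1: 157 + 54 = 211.

€211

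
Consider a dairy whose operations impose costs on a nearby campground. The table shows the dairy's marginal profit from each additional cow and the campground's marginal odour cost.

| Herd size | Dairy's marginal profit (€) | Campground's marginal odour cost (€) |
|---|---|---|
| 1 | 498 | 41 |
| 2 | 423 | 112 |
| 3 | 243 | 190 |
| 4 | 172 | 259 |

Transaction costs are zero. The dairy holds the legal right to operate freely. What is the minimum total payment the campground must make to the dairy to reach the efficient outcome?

Left alone the dairy would choose level 4 (marginal profit stays positive).
Efficient level: k* = 3 (marginal profit ≥ marginal odour cost through 3).
The campground must at least cover the dairy's forgone profit from cutting 4→3: 172 = 172.

€172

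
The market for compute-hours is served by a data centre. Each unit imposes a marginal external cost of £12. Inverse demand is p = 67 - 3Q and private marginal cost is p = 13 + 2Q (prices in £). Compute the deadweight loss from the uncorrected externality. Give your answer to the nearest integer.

DWL = £14

Market equilibrium (private): 13 + 2Q = 67 - 3Q → Q_m = 10.8000.
Social marginal cost = private MC + MEC = 25 + 2Q.
Set SMC = demand: 25 + 2Q = 67 - 3Q → Q* = 8.4000.
The welfare-loss triangle has base |Q_m − Q*| and height MEC(Q_m) (the vertical gap between SMC and demand is zero at Q* and MEC at Q_m).
DWL = ½ × 2.4000 × 12.0000 = 14.4000.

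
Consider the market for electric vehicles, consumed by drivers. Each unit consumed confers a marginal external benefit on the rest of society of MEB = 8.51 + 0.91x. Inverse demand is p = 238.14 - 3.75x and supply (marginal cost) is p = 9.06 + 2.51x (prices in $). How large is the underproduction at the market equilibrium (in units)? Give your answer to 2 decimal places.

Market equilibrium (private): 9.06 + 2.51x = 238.14 - 3.75x → x_m = 36.5942.
Social marginal benefit = demand + MEB = 246.65 - 2.84x.
Set SMB = MC: 246.65 - 2.84x = 9.06 + 2.51x → x* = 44.4093.
Gap = |36.5942 − 44.4093| = 7.8151.

7.82 units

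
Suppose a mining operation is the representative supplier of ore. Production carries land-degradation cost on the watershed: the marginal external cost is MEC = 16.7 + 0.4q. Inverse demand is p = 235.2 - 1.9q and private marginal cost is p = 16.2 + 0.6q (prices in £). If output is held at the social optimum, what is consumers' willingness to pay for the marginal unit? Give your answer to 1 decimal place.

P = £102.7

Social marginal cost = private MC + MEC = 32.9 + q.
Set SMC = demand: 32.9 + q = 235.2 - 1.9q → q* = 69.7586.
Consumer price on the demand curve at q*: 235.2 − 1.9×69.7586 = 102.6587.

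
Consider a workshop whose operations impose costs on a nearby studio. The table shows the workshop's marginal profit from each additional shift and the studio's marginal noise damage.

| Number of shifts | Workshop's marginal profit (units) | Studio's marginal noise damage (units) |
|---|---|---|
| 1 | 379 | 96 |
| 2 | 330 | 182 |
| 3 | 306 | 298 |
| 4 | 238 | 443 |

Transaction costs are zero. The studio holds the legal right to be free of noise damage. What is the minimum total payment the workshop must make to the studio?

576

Efficient level: marginal profit ≥ marginal noise damage through level 3, so k* = 3.
With the studio holding the right, the workshop must at least compensate total damage at k*: 96 + 182 + 298 = 576.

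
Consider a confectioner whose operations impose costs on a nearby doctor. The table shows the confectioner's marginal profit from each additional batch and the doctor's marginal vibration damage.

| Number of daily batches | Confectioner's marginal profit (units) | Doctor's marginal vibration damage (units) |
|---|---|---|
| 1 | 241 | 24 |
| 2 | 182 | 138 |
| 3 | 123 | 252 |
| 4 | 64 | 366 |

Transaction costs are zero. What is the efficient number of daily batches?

2

Bargaining reaches the level where marginal profit last exceeds marginal vibration damage.
That holds through level 2 (182 ≥ 138) but not at 3 (123 < 252).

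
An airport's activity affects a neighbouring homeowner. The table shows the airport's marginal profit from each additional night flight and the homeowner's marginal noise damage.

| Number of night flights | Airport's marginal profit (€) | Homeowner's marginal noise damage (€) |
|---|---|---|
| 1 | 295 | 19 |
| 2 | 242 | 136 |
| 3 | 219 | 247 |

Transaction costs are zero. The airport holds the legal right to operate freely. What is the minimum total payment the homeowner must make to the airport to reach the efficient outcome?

Left alone the airport would choose level 3 (marginal profit stays positive).
Efficient level: k* = 2 (marginal profit ≥ marginal noise damage through 2).
The homeowner must at least cover the airport's forgone profit from cutting 3→2: 219 = 219.

€219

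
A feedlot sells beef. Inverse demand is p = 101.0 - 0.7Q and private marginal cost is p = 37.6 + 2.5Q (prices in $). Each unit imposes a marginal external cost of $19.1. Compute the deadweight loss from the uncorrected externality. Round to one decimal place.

DWL = $57.0

Market equilibrium (private): 37.6 + 2.5Q = 101.0 - 0.7Q → Q_m = 19.8125.
Social marginal cost = private MC + MEC = 56.7 + 2.5Q.
Set SMC = demand: 56.7 + 2.5Q = 101.0 - 0.7Q → Q* = 13.8438.
The loss is the area between SMC and demand from Q* to Q_m; with linear curves that's a triangle of height MEC(Q_m).
DWL = ½ × 5.9687 × 19.1000 = 57.0011.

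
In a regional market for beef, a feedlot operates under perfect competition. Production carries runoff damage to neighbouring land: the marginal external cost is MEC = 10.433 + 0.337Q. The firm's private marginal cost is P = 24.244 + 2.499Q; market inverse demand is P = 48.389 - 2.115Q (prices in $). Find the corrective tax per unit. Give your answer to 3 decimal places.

Social marginal cost = private MC + MEC = 34.677 + 2.836Q.
Set SMC = demand: 34.677 + 2.836Q = 48.389 - 2.115Q → Q* = 2.7695.
The Pigouvian tax equals MEC at Q*: 10.433 + 0.337×2.7695 = 11.3663.

tax = $11.366 per unit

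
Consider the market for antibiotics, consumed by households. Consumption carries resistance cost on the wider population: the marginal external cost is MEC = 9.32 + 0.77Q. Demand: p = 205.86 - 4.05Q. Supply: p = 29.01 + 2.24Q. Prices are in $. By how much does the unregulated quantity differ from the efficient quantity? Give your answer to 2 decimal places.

Market equilibrium (private): 29.01 + 2.24Q = 205.86 - 4.05Q → Q_m = 28.1161.
Social marginal benefit = demand − MEC = 196.54 - 4.82Q.
Set SMB = MC: 196.54 - 4.82Q = 29.01 + 2.24Q → Q* = 23.7295.
Gap = |28.1161 − 23.7295| = 4.3866.

4.39 units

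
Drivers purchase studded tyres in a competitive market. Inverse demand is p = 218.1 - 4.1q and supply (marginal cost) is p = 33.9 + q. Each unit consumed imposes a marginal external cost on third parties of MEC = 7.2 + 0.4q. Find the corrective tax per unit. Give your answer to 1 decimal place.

Social marginal benefit = demand − MEC = 210.9 - 4.5q.
Set SMB = MC: 210.9 - 4.5q = 33.9 + q → q* = 32.1818.
The Pigouvian tax equals MEC at q*: 7.2 + 0.4×32.1818 = 20.0727.

tax = 20.1 per unit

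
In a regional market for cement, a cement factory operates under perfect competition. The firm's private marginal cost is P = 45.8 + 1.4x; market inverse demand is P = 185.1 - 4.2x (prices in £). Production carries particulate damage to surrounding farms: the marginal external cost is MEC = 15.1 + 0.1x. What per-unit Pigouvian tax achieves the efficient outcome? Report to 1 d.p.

tax = £17.3 per unit

Social marginal cost = private MC + MEC = 60.9 + 1.5x.
Set SMC = demand: 60.9 + 1.5x = 185.1 - 4.2x → x* = 21.7895.
The Pigouvian tax equals MEC at x*: 15.1 + 0.1×21.7895 = 17.2790.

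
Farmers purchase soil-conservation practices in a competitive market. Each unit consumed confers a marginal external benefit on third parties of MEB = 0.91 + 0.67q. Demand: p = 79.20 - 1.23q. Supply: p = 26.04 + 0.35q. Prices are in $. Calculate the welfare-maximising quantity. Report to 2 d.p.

Social marginal benefit = demand + MEB = 80.11 - 0.56q.
Set SMB = MC: 80.11 - 0.56q = 26.04 + 0.35q → q* = 59.4176.

q* = 59.42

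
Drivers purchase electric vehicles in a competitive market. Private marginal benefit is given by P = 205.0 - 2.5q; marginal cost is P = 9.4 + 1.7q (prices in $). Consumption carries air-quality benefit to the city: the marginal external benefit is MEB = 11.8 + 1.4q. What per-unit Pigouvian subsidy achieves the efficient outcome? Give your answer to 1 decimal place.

subsidy = $115.5 per unit

Social marginal benefit = demand + MEB = 216.8 - 1.1q.
Set SMB = MC: 216.8 - 1.1q = 9.4 + 1.7q → q* = 74.0714.
The Pigouvian subsidy equals MEB at q*: 11.8 + 1.4×74.0714 = 115.5000.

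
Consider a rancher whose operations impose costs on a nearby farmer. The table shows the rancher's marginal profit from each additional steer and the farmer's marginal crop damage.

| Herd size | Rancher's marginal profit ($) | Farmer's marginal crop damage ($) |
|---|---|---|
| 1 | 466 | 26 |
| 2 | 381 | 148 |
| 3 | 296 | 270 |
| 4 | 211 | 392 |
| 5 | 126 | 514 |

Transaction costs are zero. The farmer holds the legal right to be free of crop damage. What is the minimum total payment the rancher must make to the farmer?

$444

Efficient level: marginal profit ≥ marginal crop damage through level 3, so k* = 3.
With the farmer holding the right, the rancher must at least compensate total damage at k*: 26 + 148 + 270 = 444.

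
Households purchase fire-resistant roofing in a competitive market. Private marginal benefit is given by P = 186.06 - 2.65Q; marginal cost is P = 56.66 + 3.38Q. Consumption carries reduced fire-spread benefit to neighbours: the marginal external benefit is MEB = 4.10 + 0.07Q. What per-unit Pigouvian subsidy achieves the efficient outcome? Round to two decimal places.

Social marginal benefit = demand + MEB = 190.16 - 2.58Q.
Set SMB = MC: 190.16 - 2.58Q = 56.66 + 3.38Q → Q* = 22.3993.
The Pigouvian subsidy equals MEB at Q*: 4.10 + 0.07×22.3993 = 5.6680.

subsidy = 5.67 per unit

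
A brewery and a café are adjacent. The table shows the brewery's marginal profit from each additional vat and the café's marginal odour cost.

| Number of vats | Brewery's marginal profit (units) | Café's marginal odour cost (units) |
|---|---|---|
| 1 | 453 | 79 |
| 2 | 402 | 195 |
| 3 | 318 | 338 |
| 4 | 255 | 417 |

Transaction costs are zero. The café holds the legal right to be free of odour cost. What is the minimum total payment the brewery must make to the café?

274

Efficient level: marginal profit ≥ marginal odour cost through level 2, so k* = 2.
With the café holding the right, the brewery must at least compensate total damage at k*: 79 + 195 = 274.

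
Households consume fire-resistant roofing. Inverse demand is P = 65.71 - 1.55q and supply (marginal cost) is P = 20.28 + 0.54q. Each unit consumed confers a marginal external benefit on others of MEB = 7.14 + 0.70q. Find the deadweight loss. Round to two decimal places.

DWL = 179.78

Market equilibrium (private): 20.28 + 0.54q = 65.71 - 1.55q → q_m = 21.7368.
Social marginal benefit = demand + MEB = 72.85 - 0.85q.
Set SMB = MC: 72.85 - 0.85q = 20.28 + 0.54q → q* = 37.8201.
The loss is the area between SMB and MC from q* to q_m; with linear curves that's a triangle of height MEB(q_m).
DWL = ½ × 16.0833 × 22.3558 = 179.7775.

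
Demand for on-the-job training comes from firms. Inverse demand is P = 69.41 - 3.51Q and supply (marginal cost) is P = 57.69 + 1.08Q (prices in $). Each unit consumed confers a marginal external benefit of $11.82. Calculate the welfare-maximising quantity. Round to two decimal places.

Q* = 5.13

Social marginal benefit = demand + MEB = 81.23 - 3.51Q.
Set SMB = MC: 81.23 - 3.51Q = 57.69 + 1.08Q → Q* = 5.1285.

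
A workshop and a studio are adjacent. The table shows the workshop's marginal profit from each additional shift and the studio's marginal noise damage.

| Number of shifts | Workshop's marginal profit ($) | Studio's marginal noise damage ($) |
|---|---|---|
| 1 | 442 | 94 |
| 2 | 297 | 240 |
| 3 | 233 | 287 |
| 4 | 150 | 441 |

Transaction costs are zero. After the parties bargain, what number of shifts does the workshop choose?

2

Bargaining reaches the level where marginal profit last exceeds marginal noise damage.
That holds through level 2 (297 ≥ 240) but not at 3 (233 < 287).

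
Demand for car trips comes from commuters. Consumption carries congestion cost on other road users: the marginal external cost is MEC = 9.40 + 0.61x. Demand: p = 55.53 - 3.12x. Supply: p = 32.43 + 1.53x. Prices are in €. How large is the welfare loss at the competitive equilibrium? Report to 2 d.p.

Market equilibrium (private): 32.43 + 1.53x = 55.53 - 3.12x → x_m = 4.9677.
Social marginal benefit = demand − MEC = 46.13 - 3.73x.
Set SMB = MC: 46.13 - 3.73x = 32.43 + 1.53x → x* = 2.6046.
Between x* and x_m the wedge MC − SMB runs linearly from 0 to MEC(x_m), so the loss is a triangle.
DWL = ½ × 2.3631 × 12.4303 = 14.6870.

DWL = €14.69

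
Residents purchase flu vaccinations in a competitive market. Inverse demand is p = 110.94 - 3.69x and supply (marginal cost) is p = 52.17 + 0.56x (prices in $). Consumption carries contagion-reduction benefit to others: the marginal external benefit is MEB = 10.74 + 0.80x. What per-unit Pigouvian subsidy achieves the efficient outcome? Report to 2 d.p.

Social marginal benefit = demand + MEB = 121.68 - 2.89x.
Set SMB = MC: 121.68 - 2.89x = 52.17 + 0.56x → x* = 20.1478.
The Pigouvian subsidy equals MEB at x*: 10.74 + 0.80×20.1478 = 26.8582.

subsidy = $26.86 per unit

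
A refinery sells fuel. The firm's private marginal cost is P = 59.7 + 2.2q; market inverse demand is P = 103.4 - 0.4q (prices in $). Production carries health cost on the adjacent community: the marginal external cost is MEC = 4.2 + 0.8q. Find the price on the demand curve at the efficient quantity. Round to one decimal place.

Social marginal cost = private MC + MEC = 63.9 + 3.0q.
Set SMC = demand: 63.9 + 3.0q = 103.4 - 0.4q → q* = 11.6176.
Consumer price on the demand curve at q*: 103.4 − 0.4×11.6176 = 98.7530.

P = $98.8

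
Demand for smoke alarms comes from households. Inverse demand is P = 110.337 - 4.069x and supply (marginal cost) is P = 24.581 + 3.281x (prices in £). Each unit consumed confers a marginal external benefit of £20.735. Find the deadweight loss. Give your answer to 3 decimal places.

DWL = £29.248

Market equilibrium (private): 24.581 + 3.281x = 110.337 - 4.069x → x_m = 11.6675.
Social marginal benefit = demand + MEB = 131.072 - 4.069x.
Set SMB = MC: 131.072 - 4.069x = 24.581 + 3.281x → x* = 14.4886.
The loss is the area between SMB and MC from x* to x_m; with linear curves that's a triangle of height MEB(x_m).
DWL = ½ × 2.8211 × 20.7350 = 29.2478.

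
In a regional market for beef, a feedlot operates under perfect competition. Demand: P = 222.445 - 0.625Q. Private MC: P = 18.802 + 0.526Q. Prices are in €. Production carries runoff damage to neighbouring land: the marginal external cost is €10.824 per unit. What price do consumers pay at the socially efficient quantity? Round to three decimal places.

P = €117.743

Social marginal cost = private MC + MEC = 29.626 + 0.526Q.
Set SMC = demand: 29.626 + 0.526Q = 222.445 - 0.625Q → Q* = 167.5230.
Consumer price on the demand curve at Q*: 222.445 − 0.625×167.5230 = 117.7431.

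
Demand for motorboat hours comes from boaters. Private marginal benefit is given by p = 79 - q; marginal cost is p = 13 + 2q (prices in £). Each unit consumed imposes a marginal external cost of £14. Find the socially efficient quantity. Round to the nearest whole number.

q* = 17

Social marginal benefit = demand − MEC = 65 - q.
Set SMB = MC: 65 - q = 13 + 2q → q* = 17.3333.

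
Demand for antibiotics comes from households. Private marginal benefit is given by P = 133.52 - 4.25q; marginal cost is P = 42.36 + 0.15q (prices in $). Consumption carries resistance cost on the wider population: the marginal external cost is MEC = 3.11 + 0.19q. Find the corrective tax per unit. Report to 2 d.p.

tax = $6.75 per unit

Social marginal benefit = demand − MEC = 130.41 - 4.44q.
Set SMB = MC: 130.41 - 4.44q = 42.36 + 0.15q → q* = 19.1830.
The Pigouvian tax equals MEC at q*: 3.11 + 0.19×19.1830 = 6.7548.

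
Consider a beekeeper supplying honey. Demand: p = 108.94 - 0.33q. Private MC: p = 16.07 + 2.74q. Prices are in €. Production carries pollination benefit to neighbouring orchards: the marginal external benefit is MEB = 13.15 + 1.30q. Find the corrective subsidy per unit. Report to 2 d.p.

subsidy = €91.02 per unit

Social marginal cost = private MC − MEB = 2.92 + 1.44q.
Set SMC = demand: 2.92 + 1.44q = 108.94 - 0.33q → q* = 59.8983.
The Pigouvian subsidy equals MEB at q*: 13.15 + 1.30×59.8983 = 91.0178.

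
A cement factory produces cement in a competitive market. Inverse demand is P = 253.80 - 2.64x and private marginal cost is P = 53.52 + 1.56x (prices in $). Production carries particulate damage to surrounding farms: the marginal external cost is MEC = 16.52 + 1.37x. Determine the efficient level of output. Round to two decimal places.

x* = 32.99

Social marginal cost = private MC + MEC = 70.04 + 2.93x.
Set SMC = demand: 70.04 + 2.93x = 253.80 - 2.64x → x* = 32.9910.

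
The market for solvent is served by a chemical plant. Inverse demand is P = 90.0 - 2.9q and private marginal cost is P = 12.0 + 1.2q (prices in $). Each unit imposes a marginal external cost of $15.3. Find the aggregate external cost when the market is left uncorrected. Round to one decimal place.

Market equilibrium (private): 12.0 + 1.2q = 90.0 - 2.9q → q_m = 19.0244.
Total external cost = MEC × q_m = 15.3 × 19.0244 = 291.0733.

$291.1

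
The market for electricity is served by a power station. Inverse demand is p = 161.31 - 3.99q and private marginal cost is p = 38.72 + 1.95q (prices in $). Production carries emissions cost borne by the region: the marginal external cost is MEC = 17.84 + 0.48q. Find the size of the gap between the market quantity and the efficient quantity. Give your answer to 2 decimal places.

4.32 units

Market equilibrium (private): 38.72 + 1.95q = 161.31 - 3.99q → q_m = 20.6380.
Social marginal cost = private MC + MEC = 56.56 + 2.43q.
Set SMC = demand: 56.56 + 2.43q = 161.31 - 3.99q → q* = 16.3162.
Gap = |20.6380 − 16.3162| = 4.3218.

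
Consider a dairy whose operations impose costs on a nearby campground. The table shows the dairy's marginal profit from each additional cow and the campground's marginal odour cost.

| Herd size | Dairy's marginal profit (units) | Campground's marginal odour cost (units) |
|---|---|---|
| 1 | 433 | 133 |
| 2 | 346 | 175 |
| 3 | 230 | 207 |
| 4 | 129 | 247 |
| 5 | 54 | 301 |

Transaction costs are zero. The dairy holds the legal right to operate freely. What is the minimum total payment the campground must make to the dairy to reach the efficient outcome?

183

Left alone the dairy would choose level 5 (marginal profit stays positive).
Efficient level: k* = 3 (marginal profit ≥ marginal odour cost through 3).
The campground must at least cover the dairy's forgone profit from cutting 5→3: 129 + 54 = 183.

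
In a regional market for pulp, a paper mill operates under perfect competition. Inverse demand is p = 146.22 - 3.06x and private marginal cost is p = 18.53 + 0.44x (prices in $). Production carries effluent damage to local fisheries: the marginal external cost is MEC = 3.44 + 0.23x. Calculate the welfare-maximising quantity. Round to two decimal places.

x* = 33.31

Social marginal cost = private MC + MEC = 21.97 + 0.67x.
Set SMC = demand: 21.97 + 0.67x = 146.22 - 3.06x → x* = 33.3110.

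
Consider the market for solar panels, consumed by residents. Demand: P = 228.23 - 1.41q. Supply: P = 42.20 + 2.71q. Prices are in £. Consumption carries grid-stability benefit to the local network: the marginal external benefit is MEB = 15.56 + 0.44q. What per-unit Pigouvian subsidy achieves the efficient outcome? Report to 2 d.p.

subsidy = £39.66 per unit

Social marginal benefit = demand + MEB = 243.79 - 0.97q.
Set SMB = MC: 243.79 - 0.97q = 42.20 + 2.71q → q* = 54.7799.
The Pigouvian subsidy equals MEB at q*: 15.56 + 0.44×54.7799 = 39.6632.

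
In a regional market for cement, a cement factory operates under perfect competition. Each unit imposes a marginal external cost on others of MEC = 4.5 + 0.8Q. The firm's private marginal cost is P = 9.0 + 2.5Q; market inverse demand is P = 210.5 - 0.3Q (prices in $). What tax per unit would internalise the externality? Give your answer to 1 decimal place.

Social marginal cost = private MC + MEC = 13.5 + 3.3Q.
Set SMC = demand: 13.5 + 3.3Q = 210.5 - 0.3Q → Q* = 54.7222.
The Pigouvian tax equals MEC at Q*: 4.5 + 0.8×54.7222 = 48.2778.

tax = $48.3 per unit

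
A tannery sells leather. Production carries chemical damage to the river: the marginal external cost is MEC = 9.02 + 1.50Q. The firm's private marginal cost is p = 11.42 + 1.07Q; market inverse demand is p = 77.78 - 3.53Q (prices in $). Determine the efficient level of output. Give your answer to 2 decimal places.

Q* = 9.40

Social marginal cost = private MC + MEC = 20.44 + 2.57Q.
Set SMC = demand: 20.44 + 2.57Q = 77.78 - 3.53Q → Q* = 9.4000.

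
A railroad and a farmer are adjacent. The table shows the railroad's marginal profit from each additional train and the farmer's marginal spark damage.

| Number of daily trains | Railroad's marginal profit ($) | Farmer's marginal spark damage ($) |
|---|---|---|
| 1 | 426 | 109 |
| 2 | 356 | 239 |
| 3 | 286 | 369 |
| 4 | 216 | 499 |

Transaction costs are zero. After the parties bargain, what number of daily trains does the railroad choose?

2

Bargaining reaches the level where marginal profit last exceeds marginal spark damage.
That holds through level 2 (356 ≥ 239) but not at 3 (286 < 369).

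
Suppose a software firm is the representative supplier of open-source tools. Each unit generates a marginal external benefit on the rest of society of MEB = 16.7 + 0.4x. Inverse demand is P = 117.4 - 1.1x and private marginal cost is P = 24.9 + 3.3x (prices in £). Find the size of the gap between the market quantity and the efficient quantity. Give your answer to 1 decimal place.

6.3 units

Market equilibrium (private): 24.9 + 3.3x = 117.4 - 1.1x → x_m = 21.0227.
Social marginal cost = private MC − MEB = 8.2 + 2.9x.
Set SMC = demand: 8.2 + 2.9x = 117.4 - 1.1x → x* = 27.3000.
Gap = |21.0227 − 27.3000| = 6.2773.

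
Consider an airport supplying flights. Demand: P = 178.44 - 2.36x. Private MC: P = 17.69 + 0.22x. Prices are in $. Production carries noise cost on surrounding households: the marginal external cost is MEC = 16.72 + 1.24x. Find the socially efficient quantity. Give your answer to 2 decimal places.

Social marginal cost = private MC + MEC = 34.41 + 1.46x.
Set SMC = demand: 34.41 + 1.46x = 178.44 - 2.36x → x* = 37.7042.

x* = 37.70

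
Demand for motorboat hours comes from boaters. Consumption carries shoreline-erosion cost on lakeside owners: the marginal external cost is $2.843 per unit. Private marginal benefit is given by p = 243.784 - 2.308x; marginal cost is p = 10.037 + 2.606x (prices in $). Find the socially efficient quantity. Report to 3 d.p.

Social marginal benefit = demand − MEC = 240.941 - 2.308x.
Set SMB = MC: 240.941 - 2.308x = 10.037 + 2.606x → x* = 46.9890.

x* = 46.989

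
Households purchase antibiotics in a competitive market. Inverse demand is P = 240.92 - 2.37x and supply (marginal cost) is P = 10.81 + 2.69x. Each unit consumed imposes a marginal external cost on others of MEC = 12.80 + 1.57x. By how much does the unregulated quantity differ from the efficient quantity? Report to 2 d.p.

12.70 units

Market equilibrium (private): 10.81 + 2.69x = 240.92 - 2.37x → x_m = 45.4763.
Social marginal benefit = demand − MEC = 228.12 - 3.94x.
Set SMB = MC: 228.12 - 3.94x = 10.81 + 2.69x → x* = 32.7768.
Gap = |45.4763 − 32.7768| = 12.6995.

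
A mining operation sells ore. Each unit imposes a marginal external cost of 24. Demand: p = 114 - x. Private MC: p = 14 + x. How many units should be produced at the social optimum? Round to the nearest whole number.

Social marginal cost = private MC + MEC = 38 + x.
Set SMC = demand: 38 + x = 114 - x → x* = 38.0000.

x* = 38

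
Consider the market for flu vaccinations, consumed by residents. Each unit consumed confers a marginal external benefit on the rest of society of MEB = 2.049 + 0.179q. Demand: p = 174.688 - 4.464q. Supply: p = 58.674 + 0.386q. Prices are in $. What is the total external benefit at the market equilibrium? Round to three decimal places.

$100.224

Market equilibrium (private): 58.674 + 0.386q = 174.688 - 4.464q → q_m = 23.9204.
Total external benefit = ∫₀^{q_m} (2.049 + 0.179q) dq = 2.049×23.9204 + ½×0.179×23.9204² = 100.2235.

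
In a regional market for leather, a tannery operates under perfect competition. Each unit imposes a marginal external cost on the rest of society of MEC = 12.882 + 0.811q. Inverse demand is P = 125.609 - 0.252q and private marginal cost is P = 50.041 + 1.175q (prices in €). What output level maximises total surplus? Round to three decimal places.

q* = 28.010

Social marginal cost = private MC + MEC = 62.923 + 1.986q.
Set SMC = demand: 62.923 + 1.986q = 125.609 - 0.252q → q* = 28.0098.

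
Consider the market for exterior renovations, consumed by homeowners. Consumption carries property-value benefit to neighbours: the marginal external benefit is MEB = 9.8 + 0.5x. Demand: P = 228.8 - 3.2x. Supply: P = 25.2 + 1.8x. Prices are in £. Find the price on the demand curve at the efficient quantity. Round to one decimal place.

P = £77.0

Social marginal benefit = demand + MEB = 238.6 - 2.7x.
Set SMB = MC: 238.6 - 2.7x = 25.2 + 1.8x → x* = 47.4222.
Consumer price on the demand curve at x*: 228.8 − 3.2×47.4222 = 77.0490.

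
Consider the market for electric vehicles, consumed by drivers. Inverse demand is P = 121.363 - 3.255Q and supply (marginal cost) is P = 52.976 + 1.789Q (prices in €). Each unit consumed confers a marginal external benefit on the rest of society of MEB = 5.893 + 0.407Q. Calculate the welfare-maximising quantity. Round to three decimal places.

Social marginal benefit = demand + MEB = 127.256 - 2.848Q.
Set SMB = MC: 127.256 - 2.848Q = 52.976 + 1.789Q → Q* = 16.0190.

Q* = 16.019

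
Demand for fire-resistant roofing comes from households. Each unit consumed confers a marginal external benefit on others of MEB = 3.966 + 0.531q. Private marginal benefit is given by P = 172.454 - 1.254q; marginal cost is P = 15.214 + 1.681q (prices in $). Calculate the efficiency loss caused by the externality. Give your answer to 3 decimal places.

Market equilibrium (private): 15.214 + 1.681q = 172.454 - 1.254q → q_m = 53.5741.
Social marginal benefit = demand + MEB = 176.420 - 0.723q.
Set SMB = MC: 176.420 - 0.723q = 15.214 + 1.681q → q* = 67.0574.
The welfare-loss triangle has base |q_m − q*| and height MEB(q_m) (the vertical gap between SMB and MC is zero at q* and MEB at q_m).
DWL = ½ × 13.4833 × 32.4139 = 218.5232.

DWL = $218.523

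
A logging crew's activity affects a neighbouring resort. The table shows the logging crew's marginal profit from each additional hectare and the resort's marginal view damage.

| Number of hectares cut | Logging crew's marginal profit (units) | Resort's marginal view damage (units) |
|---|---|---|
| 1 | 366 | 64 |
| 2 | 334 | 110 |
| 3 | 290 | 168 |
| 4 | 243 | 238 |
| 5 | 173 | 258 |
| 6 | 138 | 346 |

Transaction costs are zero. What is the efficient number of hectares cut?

Bargaining reaches the level where marginal profit last exceeds marginal view damage.
That holds through level 4 (243 ≥ 238) but not at 5 (173 < 258).

4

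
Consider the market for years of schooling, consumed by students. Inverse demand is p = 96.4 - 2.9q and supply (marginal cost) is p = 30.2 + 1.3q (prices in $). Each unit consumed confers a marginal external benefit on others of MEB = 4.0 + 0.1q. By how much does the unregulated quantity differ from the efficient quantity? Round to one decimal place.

Market equilibrium (private): 30.2 + 1.3q = 96.4 - 2.9q → q_m = 15.7619.
Social marginal benefit = demand + MEB = 100.4 - 2.8q.
Set SMB = MC: 100.4 - 2.8q = 30.2 + 1.3q → q* = 17.1220.
Gap = |15.7619 − 17.1220| = 1.3601.

1.4 units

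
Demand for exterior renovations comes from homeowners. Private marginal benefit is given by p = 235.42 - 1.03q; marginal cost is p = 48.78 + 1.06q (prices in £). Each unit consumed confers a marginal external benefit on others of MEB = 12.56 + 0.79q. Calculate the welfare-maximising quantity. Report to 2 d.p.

Social marginal benefit = demand + MEB = 247.98 - 0.24q.
Set SMB = MC: 247.98 - 0.24q = 48.78 + 1.06q → q* = 153.2308.

q* = 153.23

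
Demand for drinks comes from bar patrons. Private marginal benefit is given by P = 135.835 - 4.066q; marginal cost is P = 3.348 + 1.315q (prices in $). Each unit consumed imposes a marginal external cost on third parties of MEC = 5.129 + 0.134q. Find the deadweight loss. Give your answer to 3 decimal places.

Market equilibrium (private): 3.348 + 1.315q = 135.835 - 4.066q → q_m = 24.6213.
Social marginal benefit = demand − MEC = 130.706 - 4.200q.
Set SMB = MC: 130.706 - 4.200q = 3.348 + 1.315q → q* = 23.0930.
The loss is the area between SMB and MC from q* to q_m; with linear curves that's a triangle of height MEC(q_m).
DWL = ½ × 1.5283 × 8.4282 = 6.4404.

DWL = $6.440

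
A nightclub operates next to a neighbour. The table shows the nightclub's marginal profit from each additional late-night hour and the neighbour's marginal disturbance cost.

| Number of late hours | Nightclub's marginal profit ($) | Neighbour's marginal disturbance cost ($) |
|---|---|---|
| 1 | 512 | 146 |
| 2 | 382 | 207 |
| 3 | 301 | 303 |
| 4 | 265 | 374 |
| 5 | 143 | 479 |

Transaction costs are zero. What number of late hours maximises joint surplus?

Bargaining reaches the level where marginal profit last exceeds marginal disturbance cost.
That holds through level 2 (382 ≥ 207) but not at 3 (301 < 303).

2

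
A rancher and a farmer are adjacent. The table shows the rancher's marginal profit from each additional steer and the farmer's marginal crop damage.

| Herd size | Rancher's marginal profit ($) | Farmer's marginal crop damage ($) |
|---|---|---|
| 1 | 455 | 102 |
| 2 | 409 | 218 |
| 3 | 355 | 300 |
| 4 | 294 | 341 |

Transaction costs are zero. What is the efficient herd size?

Bargaining reaches the level where marginal profit last exceeds marginal crop damage.
That holds through level 3 (355 ≥ 300) but not at 4 (294 < 341).

3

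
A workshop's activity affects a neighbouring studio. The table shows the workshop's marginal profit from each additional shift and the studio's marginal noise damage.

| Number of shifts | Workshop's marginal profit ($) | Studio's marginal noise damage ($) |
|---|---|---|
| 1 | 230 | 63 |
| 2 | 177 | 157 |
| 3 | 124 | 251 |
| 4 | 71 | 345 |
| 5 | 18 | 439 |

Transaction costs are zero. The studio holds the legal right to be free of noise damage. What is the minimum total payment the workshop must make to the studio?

Efficient level: marginal profit ≥ marginal noise damage through level 2, so k* = 2.
With the studio holding the right, the workshop must at least compensate total damage at k*: 63 + 157 = 220.

$220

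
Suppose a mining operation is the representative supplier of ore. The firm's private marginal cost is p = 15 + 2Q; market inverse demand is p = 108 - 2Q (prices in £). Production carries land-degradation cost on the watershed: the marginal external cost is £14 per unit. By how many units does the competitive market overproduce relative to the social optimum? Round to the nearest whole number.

Market equilibrium (private): 15 + 2Q = 108 - 2Q → Q_m = 23.2500.
Social marginal cost = private MC + MEC = 29 + 2Q.
Set SMC = demand: 29 + 2Q = 108 - 2Q → Q* = 19.7500.
Gap = |23.2500 − 19.7500| = 3.5000.

4 units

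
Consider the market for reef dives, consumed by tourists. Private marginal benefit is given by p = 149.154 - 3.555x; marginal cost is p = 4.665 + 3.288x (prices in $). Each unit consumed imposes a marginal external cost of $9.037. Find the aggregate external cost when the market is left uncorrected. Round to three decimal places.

Market equilibrium (private): 4.665 + 3.288x = 149.154 - 3.555x → x_m = 21.1149.
Total external cost = MEC × x_m = 9.037 × 21.1149 = 190.8154.

$190.815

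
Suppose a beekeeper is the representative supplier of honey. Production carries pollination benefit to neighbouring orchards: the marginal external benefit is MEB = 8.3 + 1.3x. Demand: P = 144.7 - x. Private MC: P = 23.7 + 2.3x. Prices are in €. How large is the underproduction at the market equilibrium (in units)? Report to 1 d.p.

28.0 units

Market equilibrium (private): 23.7 + 2.3x = 144.7 - x → x_m = 36.6667.
Social marginal cost = private MC − MEB = 15.4 + x.
Set SMC = demand: 15.4 + x = 144.7 - x → x* = 64.6500.
Gap = |36.6667 − 64.6500| = 27.9833.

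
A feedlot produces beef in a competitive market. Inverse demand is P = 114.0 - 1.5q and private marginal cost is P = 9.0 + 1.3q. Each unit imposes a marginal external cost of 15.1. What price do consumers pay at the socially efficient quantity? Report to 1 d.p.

Social marginal cost = private MC + MEC = 24.1 + 1.3q.
Set SMC = demand: 24.1 + 1.3q = 114.0 - 1.5q → q* = 32.1071.
Consumer price on the demand curve at q*: 114.0 − 1.5×32.1071 = 65.8394.

P = 65.8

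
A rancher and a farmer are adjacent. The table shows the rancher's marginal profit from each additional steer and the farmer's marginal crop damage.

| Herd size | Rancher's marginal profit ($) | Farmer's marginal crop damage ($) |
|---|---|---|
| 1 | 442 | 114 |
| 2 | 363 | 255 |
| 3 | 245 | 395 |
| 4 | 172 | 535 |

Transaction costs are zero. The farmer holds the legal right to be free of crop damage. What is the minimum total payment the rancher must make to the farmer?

Efficient level: marginal profit ≥ marginal crop damage through level 2, so k* = 2.
With the farmer holding the right, the rancher must at least compensate total damage at k*: 114 + 255 = 369.

$369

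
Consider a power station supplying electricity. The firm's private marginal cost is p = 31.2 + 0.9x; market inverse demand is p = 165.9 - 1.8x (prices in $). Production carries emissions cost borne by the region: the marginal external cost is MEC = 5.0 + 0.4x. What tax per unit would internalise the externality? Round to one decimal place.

tax = $21.7 per unit

Social marginal cost = private MC + MEC = 36.2 + 1.3x.
Set SMC = demand: 36.2 + 1.3x = 165.9 - 1.8x → x* = 41.8387.
The Pigouvian tax equals MEC at x*: 5.0 + 0.4×41.8387 = 21.7355.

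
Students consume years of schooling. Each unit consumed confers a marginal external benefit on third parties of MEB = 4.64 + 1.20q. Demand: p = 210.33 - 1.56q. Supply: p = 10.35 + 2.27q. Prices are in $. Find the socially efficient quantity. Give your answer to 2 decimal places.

q* = 77.80

Social marginal benefit = demand + MEB = 214.97 - 0.36q.
Set SMB = MC: 214.97 - 0.36q = 10.35 + 2.27q → q* = 77.8023.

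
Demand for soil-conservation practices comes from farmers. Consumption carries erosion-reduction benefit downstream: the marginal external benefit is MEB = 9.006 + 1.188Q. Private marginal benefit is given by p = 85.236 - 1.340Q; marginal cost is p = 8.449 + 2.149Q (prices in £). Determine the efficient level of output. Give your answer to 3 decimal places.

Social marginal benefit = demand + MEB = 94.242 - 0.152Q.
Set SMB = MC: 94.242 - 0.152Q = 8.449 + 2.149Q → Q* = 37.2851.

Q* = 37.285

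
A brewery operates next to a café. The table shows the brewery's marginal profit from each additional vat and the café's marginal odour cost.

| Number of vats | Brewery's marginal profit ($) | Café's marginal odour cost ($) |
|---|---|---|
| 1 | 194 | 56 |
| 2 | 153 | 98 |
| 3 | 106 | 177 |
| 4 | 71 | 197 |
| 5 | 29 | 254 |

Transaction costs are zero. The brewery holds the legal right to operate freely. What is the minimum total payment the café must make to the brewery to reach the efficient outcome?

$206

Left alone the brewery would choose level 5 (marginal profit stays positive).
Efficient level: k* = 2 (marginal profit ≥ marginal odour cost through 2).
The café must at least cover the brewery's forgone profit from cutting 5→2: 106 + 71 + 29 = 206.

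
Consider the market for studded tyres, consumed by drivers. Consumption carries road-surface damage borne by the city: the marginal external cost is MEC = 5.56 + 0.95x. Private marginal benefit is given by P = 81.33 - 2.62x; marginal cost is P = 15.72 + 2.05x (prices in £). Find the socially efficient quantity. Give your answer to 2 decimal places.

Social marginal benefit = demand − MEC = 75.77 - 3.57x.
Set SMB = MC: 75.77 - 3.57x = 15.72 + 2.05x → x* = 10.6851.

x* = 10.69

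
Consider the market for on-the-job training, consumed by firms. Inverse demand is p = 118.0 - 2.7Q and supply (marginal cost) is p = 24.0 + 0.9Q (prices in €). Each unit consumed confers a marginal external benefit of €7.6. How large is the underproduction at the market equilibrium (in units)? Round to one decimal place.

Market equilibrium (private): 24.0 + 0.9Q = 118.0 - 2.7Q → Q_m = 26.1111.
Social marginal benefit = demand + MEB = 125.6 - 2.7Q.
Set SMB = MC: 125.6 - 2.7Q = 24.0 + 0.9Q → Q* = 28.2222.
Gap = |26.1111 − 28.2222| = 2.1111.

2.1 units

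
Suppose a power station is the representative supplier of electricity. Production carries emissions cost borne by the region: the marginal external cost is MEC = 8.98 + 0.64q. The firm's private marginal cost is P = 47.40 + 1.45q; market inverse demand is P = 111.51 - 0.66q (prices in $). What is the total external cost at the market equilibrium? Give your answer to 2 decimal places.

$568.27

Market equilibrium (private): 47.40 + 1.45q = 111.51 - 0.66q → q_m = 30.3839.
Total external cost = ∫₀^{q_m} (8.98 + 0.64q) dq = 8.98×30.3839 + ½×0.64×30.3839² = 568.2655.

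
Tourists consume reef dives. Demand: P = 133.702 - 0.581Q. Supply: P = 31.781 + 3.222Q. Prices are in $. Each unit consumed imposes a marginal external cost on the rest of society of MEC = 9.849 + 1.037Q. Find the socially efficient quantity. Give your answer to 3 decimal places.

Social marginal benefit = demand − MEC = 123.853 - 1.618Q.
Set SMB = MC: 123.853 - 1.618Q = 31.781 + 3.222Q → Q* = 19.0231.

Q* = 19.023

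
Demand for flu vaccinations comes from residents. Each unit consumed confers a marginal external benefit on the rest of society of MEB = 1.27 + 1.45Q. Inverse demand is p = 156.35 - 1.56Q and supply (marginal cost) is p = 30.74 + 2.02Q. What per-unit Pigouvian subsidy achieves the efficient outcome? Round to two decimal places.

subsidy = 87.64 per unit

Social marginal benefit = demand + MEB = 157.62 - 0.11Q.
Set SMB = MC: 157.62 - 0.11Q = 30.74 + 2.02Q → Q* = 59.5681.
The Pigouvian subsidy equals MEB at Q*: 1.27 + 1.45×59.5681 = 87.6437.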